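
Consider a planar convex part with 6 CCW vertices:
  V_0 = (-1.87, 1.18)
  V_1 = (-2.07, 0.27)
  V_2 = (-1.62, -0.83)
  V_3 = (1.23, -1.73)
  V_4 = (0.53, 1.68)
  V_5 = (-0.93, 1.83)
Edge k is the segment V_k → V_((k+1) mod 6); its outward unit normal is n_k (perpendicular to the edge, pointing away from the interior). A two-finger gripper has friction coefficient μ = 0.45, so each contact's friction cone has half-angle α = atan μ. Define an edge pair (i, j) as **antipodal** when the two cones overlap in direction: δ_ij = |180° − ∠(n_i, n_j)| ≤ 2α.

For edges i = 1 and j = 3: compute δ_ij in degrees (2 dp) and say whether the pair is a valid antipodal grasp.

δ = 10.65°, valid

α = atan 0.45 = 24.23°;  2α = 48.46°
edge 1: e_1 = (+0.45, -1.10);  n_1 = (-0.9255, -0.3786)
edge 3: e_3 = (-0.70, +3.41);  n_3 = (+0.9796, +0.2011)
∠(n_1, n_3) = 169.35°
δ = |180° − 169.35°| = 10.65°
10.65° ≤ 2α = 48.46°  →  valid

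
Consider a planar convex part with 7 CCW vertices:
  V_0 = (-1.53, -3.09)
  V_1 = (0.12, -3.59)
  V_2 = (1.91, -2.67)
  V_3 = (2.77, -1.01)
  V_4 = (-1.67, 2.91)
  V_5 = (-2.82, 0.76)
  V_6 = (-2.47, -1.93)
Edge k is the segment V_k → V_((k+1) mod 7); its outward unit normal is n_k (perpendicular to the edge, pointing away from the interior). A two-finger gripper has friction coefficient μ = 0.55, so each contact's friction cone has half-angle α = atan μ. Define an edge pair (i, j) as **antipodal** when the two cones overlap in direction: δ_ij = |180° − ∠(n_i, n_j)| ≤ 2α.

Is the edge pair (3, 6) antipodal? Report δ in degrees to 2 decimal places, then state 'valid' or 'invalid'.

δ = 9.54°, valid

α = atan 0.55 = 28.81°;  2α = 57.62°
edge 3: e_3 = (-4.44, +3.92);  n_3 = (+0.6618, +0.7496)
edge 6: e_6 = (+0.94, -1.16);  n_6 = (-0.7769, -0.6296)
∠(n_3, n_6) = 170.46°
δ = |180° − 170.46°| = 9.54°
9.54° ≤ 2α = 57.62°  →  valid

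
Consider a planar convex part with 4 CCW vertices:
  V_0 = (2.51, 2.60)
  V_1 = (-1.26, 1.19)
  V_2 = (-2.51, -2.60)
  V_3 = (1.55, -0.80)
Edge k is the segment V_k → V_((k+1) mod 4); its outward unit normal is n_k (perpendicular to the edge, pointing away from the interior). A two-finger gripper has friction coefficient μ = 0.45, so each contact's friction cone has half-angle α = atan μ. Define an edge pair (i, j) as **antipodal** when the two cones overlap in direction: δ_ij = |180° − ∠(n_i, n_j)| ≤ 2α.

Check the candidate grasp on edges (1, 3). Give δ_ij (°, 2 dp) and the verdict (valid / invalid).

α = atan 0.45 = 24.23°;  2α = 48.46°
edge 1: e_1 = (-1.25, -3.79);  n_1 = (-0.9497, +0.3132)
edge 3: e_3 = (+0.96, +3.40);  n_3 = (+0.9624, -0.2717)
∠(n_1, n_3) = 177.51°
δ = |180° − 177.51°| = 2.49°
2.49° ≤ 2α = 48.46°  →  valid

δ = 2.49°, valid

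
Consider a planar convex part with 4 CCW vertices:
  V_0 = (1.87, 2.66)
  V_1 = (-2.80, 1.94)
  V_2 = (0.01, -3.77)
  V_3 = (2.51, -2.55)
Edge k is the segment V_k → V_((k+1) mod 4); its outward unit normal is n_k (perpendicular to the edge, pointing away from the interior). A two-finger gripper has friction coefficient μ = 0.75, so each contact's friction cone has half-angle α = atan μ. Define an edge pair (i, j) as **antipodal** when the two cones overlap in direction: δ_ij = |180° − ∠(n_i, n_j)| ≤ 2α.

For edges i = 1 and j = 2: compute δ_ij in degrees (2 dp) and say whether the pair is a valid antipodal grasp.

α = atan 0.75 = 36.87°;  2α = 73.74°
edge 1: e_1 = (+2.81, -5.71);  n_1 = (-0.8972, -0.4415)
edge 2: e_2 = (+2.50, +1.22);  n_2 = (+0.4386, -0.8987)
∠(n_1, n_2) = 89.81°
δ = |180° − 89.81°| = 90.19°
90.19° > 2α = 73.74°  →  invalid

δ = 90.19°, invalid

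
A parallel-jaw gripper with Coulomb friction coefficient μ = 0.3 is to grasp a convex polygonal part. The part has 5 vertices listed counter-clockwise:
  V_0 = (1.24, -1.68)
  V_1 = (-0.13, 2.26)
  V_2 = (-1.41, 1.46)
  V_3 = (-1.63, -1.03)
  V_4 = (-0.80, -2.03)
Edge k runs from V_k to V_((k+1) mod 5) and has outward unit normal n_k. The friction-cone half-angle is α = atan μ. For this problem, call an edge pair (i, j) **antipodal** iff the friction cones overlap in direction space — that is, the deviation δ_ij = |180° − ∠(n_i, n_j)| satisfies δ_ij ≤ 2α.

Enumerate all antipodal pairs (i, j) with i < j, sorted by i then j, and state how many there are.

count = 3; pairs: (0,2), (0,3), (1,4)

α = atan 0.3 = 16.70°;  2α = 33.40°
n_0 = (+0.9445, +0.3284)
n_1 = (-0.5300, +0.8480)
n_2 = (-0.9961, +0.0880)
n_3 = (-0.7695, -0.6387)
n_4 = (+0.1691, -0.9856)
  (0,1): δ = 77.17°  ·
  (0,2): δ = 24.22°  ✓
  (0,3): δ = 20.52°  ✓
  (0,4): δ = 80.56°  ·
  (1,2): δ = 127.05°  ·
  (1,3): δ = 82.31°  ·
  (1,4): δ = 22.27°  ✓
  (2,3): δ = 135.26°  ·
  (2,4): δ = 75.22°  ·
  (3,4): δ = 119.96°  ·
antipodal pairs: 3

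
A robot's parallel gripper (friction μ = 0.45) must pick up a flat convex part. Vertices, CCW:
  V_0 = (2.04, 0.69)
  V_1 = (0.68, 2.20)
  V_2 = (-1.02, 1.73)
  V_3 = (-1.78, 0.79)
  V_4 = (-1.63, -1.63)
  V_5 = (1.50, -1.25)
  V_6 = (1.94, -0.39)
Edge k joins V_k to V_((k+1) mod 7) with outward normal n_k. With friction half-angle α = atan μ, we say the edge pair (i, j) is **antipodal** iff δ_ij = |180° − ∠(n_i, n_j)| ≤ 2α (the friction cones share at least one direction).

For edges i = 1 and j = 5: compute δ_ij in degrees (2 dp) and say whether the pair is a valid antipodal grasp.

δ = 47.45°, valid

α = atan 0.45 = 24.23°;  2α = 48.46°
edge 1: e_1 = (-1.70, -0.47);  n_1 = (-0.2665, +0.9638)
edge 5: e_5 = (+0.44, +0.86);  n_5 = (+0.8902, -0.4555)
∠(n_1, n_5) = 132.55°
δ = |180° − 132.55°| = 47.45°
47.45° ≤ 2α = 48.46°  →  valid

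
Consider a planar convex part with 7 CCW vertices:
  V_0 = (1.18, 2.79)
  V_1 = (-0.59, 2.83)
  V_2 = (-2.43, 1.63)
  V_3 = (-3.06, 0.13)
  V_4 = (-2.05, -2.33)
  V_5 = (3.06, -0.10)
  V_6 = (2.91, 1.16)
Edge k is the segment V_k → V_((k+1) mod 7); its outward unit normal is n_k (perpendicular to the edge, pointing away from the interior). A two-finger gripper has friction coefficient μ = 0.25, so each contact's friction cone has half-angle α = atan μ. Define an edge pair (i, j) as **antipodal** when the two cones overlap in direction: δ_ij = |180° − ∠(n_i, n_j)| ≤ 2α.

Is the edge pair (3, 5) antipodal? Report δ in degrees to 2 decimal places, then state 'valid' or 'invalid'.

α = atan 0.25 = 14.04°;  2α = 28.07°
edge 3: e_3 = (+1.01, -2.46);  n_3 = (-0.9251, -0.3798)
edge 5: e_5 = (-0.15, +1.26);  n_5 = (+0.9930, +0.1182)
∠(n_3, n_5) = 164.47°
δ = |180° − 164.47°| = 15.53°
15.53° ≤ 2α = 28.07°  →  valid

δ = 15.53°, valid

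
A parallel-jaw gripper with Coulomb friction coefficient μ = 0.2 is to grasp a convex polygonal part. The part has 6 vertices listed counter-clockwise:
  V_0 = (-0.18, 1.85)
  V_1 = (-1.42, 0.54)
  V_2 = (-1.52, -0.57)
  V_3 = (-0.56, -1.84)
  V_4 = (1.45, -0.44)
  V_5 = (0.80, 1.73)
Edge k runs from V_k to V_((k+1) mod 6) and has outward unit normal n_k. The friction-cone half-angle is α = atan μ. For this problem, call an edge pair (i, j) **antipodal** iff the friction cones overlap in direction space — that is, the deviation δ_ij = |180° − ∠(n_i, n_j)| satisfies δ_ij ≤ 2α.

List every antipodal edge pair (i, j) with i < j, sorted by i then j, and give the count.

α = atan 0.2 = 11.31°;  2α = 22.62°
n_0 = (-0.7262, +0.6874)
n_1 = (-0.9960, +0.0897)
n_2 = (-0.7977, -0.6030)
n_3 = (+0.5715, -0.8206)
n_4 = (+0.9579, +0.2869)
n_5 = (+0.1215, +0.9926)
  (0,1): δ = 141.72°  ·
  (0,2): δ = 99.49°  ·
  (0,3): δ = 11.71°  ✓
  (0,4): δ = 60.10°  ·
  (0,5): δ = 126.45°  ·
  (1,2): δ = 137.77°  ·
  (1,3): δ = 49.99°  ·
  (1,4): δ = 21.82°  ✓
  (1,5): δ = 88.17°  ·
  (2,3): δ = 92.23°  ·
  (2,4): δ = 20.41°  ✓
  (2,5): δ = 45.93°  ·
  (3,4): δ = 108.18°  ·
  (3,5): δ = 41.84°  ·
  (4,5): δ = 113.66°  ·
antipodal pairs: 3

count = 3; pairs: (0,3), (1,4), (2,4)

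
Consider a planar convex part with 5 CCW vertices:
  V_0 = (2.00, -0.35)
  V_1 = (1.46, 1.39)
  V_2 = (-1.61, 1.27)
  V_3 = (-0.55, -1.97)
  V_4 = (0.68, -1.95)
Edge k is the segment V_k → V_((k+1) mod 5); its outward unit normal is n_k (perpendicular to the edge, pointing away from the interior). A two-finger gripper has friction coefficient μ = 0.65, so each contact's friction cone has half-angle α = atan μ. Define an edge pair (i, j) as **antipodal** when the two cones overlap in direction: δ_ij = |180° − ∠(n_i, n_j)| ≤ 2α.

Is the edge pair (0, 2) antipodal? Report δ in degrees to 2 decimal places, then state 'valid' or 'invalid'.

δ = 0.87°, valid

α = atan 0.65 = 33.02°;  2α = 66.05°
edge 0: e_0 = (-0.54, +1.74);  n_0 = (+0.9551, +0.2964)
edge 2: e_2 = (+1.06, -3.24);  n_2 = (-0.9504, -0.3109)
∠(n_0, n_2) = 179.13°
δ = |180° − 179.13°| = 0.87°
0.87° ≤ 2α = 66.05°  →  valid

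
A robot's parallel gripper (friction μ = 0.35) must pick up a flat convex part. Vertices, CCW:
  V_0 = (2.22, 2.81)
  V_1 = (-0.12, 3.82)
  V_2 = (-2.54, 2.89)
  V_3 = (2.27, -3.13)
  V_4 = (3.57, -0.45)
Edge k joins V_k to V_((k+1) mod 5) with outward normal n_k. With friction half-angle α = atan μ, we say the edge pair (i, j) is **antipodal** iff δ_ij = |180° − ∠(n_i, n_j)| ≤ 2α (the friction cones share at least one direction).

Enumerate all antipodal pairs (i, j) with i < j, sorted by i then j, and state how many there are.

α = atan 0.35 = 19.29°;  2α = 38.58°
n_0 = (+0.3963, +0.9181)
n_1 = (-0.3587, +0.9334)
n_2 = (-0.7812, -0.6242)
n_3 = (+0.8997, -0.4364)
n_4 = (+0.9239, +0.3826)
  (0,1): δ = 135.63°  ·
  (0,2): δ = 28.03°  ✓
  (0,3): δ = 87.47°  ·
  (0,4): δ = 135.84°  ·
  (1,2): δ = 72.40°  ·
  (1,3): δ = 43.10°  ·
  (1,4): δ = 91.47°  ·
  (2,3): δ = 64.50°  ·
  (2,4): δ = 16.13°  ✓
  (3,4): δ = 131.63°  ·
antipodal pairs: 2

count = 2; pairs: (0,2), (2,4)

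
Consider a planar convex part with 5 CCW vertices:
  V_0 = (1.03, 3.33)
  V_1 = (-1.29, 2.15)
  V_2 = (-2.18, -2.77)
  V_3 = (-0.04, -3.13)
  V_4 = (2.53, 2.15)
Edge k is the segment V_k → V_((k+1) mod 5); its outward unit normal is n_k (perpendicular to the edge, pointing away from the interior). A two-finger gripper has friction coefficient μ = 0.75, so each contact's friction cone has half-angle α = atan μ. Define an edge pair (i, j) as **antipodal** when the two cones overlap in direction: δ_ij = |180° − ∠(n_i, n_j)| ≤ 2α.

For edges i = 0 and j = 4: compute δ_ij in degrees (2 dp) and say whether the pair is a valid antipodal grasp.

α = atan 0.75 = 36.87°;  2α = 73.74°
edge 0: e_0 = (-2.32, -1.18);  n_0 = (-0.4534, +0.8913)
edge 4: e_4 = (-1.50, +1.18);  n_4 = (+0.6183, +0.7860)
∠(n_0, n_4) = 65.15°
δ = |180° − 65.15°| = 114.85°
114.85° > 2α = 73.74°  →  invalid

δ = 114.85°, invalid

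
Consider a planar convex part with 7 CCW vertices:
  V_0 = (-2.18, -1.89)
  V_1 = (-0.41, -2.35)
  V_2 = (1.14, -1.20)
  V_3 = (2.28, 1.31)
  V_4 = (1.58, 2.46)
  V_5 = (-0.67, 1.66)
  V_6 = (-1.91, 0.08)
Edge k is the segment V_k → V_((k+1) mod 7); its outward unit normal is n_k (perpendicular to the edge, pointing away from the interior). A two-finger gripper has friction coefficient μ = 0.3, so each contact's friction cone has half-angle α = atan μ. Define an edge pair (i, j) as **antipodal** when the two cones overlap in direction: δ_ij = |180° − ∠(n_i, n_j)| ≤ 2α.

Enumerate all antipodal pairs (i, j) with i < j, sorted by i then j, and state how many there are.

count = 4; pairs: (1,4), (1,5), (2,5), (2,6)

α = atan 0.3 = 16.70°;  2α = 33.40°
n_0 = (-0.2515, -0.9678)
n_1 = (+0.5958, -0.8031)
n_2 = (+0.9105, -0.4135)
n_3 = (+0.8542, +0.5199)
n_4 = (-0.3350, +0.9422)
n_5 = (-0.7867, +0.6174)
n_6 = (-0.9907, +0.1358)
  (0,1): δ = 128.86°  ·
  (0,2): δ = 99.86°  ·
  (0,3): δ = 44.10°  ·
  (0,4): δ = 34.14°  ·
  (0,5): δ = 66.44°  ·
  (0,6): δ = 96.76°  ·
  (1,2): δ = 151.00°  ·
  (1,3): δ = 95.24°  ·
  (1,4): δ = 17.00°  ✓
  (1,5): δ = 15.30°  ✓
  (1,6): δ = 45.62°  ·
  (2,3): δ = 124.24°  ·
  (2,4): δ = 46.00°  ·
  (2,5): δ = 13.70°  ✓
  (2,6): δ = 16.62°  ✓
  (3,4): δ = 101.76°  ·
  (3,5): δ = 69.45°  ·
  (3,6): δ = 39.13°  ·
  (4,5): δ = 147.70°  ·
  (4,6): δ = 117.38°  ·
  (5,6): δ = 149.68°  ·
antipodal pairs: 4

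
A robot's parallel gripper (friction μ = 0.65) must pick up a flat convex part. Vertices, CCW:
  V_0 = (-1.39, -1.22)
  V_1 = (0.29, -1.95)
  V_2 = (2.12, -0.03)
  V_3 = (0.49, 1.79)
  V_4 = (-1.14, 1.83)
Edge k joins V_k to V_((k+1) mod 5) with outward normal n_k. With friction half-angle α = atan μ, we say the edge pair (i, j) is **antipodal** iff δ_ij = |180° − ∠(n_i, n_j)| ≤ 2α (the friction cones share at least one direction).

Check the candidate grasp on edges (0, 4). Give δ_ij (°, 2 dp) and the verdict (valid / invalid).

δ = 108.80°, invalid

α = atan 0.65 = 33.02°;  2α = 66.05°
edge 0: e_0 = (+1.68, -0.73);  n_0 = (-0.3985, -0.9172)
edge 4: e_4 = (-0.25, -3.05);  n_4 = (-0.9967, +0.0817)
∠(n_0, n_4) = 71.20°
δ = |180° − 71.20°| = 108.80°
108.80° > 2α = 66.05°  →  invalid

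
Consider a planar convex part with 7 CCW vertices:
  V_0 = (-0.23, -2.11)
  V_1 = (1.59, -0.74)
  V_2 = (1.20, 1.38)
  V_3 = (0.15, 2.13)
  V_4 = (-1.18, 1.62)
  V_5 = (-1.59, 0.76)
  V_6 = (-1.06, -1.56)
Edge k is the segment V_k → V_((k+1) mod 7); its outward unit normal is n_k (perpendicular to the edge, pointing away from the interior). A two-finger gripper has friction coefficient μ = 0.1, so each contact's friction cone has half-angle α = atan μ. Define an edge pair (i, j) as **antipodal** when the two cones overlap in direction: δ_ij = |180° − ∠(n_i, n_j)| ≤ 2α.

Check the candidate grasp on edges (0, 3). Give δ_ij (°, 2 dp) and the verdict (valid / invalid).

δ = 15.99°, invalid

α = atan 0.1 = 5.71°;  2α = 11.42°
edge 0: e_0 = (+1.82, +1.37);  n_0 = (+0.6014, -0.7989)
edge 3: e_3 = (-1.33, -0.51);  n_3 = (-0.3580, +0.9337)
∠(n_0, n_3) = 164.01°
δ = |180° − 164.01°| = 15.99°
15.99° > 2α = 11.42°  →  invalid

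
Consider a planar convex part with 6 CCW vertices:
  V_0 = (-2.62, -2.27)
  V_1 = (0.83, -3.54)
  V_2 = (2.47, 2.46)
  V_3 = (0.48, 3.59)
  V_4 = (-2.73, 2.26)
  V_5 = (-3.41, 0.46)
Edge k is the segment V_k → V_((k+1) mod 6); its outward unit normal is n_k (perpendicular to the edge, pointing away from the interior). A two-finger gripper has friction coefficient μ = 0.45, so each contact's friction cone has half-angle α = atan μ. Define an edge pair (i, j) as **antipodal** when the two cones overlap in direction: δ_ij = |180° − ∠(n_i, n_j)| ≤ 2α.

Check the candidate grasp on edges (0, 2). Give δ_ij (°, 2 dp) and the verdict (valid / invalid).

δ = 9.38°, valid

α = atan 0.45 = 24.23°;  2α = 48.46°
edge 0: e_0 = (+3.45, -1.27);  n_0 = (-0.3455, -0.9384)
edge 2: e_2 = (-1.99, +1.13);  n_2 = (+0.4938, +0.8696)
∠(n_0, n_2) = 170.62°
δ = |180° − 170.62°| = 9.38°
9.38° ≤ 2α = 48.46°  →  valid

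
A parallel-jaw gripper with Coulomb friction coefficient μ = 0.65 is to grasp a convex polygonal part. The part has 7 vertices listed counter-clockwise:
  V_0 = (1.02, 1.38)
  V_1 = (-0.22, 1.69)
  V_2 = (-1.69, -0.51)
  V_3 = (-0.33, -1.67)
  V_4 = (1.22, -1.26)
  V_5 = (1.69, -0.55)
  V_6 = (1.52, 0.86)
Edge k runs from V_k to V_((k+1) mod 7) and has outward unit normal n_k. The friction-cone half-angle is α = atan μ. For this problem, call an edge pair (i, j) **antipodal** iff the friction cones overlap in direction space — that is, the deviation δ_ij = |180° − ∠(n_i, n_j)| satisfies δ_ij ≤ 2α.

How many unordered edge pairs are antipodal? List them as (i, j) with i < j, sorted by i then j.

count = 8; pairs: (0,2), (0,3), (1,3), (1,4), (1,5), (2,5), (2,6), (3,6)

α = atan 0.65 = 33.02°;  2α = 66.05°
n_0 = (+0.2425, +0.9701)
n_1 = (-0.8315, +0.5556)
n_2 = (-0.6489, -0.7608)
n_3 = (+0.2557, -0.9668)
n_4 = (+0.8339, -0.5520)
n_5 = (+0.9928, +0.1197)
n_6 = (+0.7208, +0.6931)
  (0,1): δ = 109.71°  ·
  (0,2): δ = 26.43°  ✓
  (0,3): δ = 28.85°  ✓
  (0,4): δ = 70.53°  ·
  (0,5): δ = 110.91°  ·
  (0,6): δ = 147.91°  ·
  (1,2): δ = 96.71°  ·
  (1,3): δ = 41.43°  ✓
  (1,4): δ = 0.25°  ✓
  (1,5): δ = 40.62°  ✓
  (1,6): δ = 77.63°  ·
  (2,3): δ = 124.72°  ·
  (2,4): δ = 83.04°  ·
  (2,5): δ = 42.66°  ✓
  (2,6): δ = 5.66°  ✓
  (3,4): δ = 138.32°  ·
  (3,5): δ = 97.94°  ·
  (3,6): δ = 60.94°  ✓
  (4,5): δ = 139.62°  ·
  (4,6): δ = 102.62°  ·
  (5,6): δ = 143.00°  ·
antipodal pairs: 8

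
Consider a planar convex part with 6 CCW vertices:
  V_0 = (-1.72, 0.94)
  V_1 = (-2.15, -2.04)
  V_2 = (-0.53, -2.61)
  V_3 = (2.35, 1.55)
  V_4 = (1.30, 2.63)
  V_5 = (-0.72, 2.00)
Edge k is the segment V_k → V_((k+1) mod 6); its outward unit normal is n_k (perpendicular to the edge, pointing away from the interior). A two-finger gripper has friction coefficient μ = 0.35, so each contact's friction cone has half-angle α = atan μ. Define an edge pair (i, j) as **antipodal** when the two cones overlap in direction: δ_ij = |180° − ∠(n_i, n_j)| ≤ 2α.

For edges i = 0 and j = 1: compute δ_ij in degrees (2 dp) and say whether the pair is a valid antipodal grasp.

α = atan 0.35 = 19.29°;  2α = 38.58°
edge 0: e_0 = (-0.43, -2.98);  n_0 = (-0.9897, +0.1428)
edge 1: e_1 = (+1.62, -0.57);  n_1 = (-0.3319, -0.9433)
∠(n_0, n_1) = 78.83°
δ = |180° − 78.83°| = 101.17°
101.17° > 2α = 38.58°  →  invalid

δ = 101.17°, invalid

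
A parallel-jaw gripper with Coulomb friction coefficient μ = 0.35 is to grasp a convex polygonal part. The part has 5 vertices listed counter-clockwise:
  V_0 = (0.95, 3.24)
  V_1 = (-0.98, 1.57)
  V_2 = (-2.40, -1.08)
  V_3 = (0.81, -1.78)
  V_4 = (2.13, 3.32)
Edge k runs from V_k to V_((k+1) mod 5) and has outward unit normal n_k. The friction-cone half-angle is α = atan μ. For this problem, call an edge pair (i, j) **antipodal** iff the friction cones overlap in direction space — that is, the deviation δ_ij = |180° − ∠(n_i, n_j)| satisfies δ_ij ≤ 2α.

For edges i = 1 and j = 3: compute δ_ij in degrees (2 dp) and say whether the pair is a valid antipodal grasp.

α = atan 0.35 = 19.29°;  2α = 38.58°
edge 1: e_1 = (-1.42, -2.65);  n_1 = (-0.8814, +0.4723)
edge 3: e_3 = (+1.32, +5.10);  n_3 = (+0.9681, -0.2506)
∠(n_1, n_3) = 166.33°
δ = |180° − 166.33°| = 13.67°
13.67° ≤ 2α = 38.58°  →  valid

δ = 13.67°, valid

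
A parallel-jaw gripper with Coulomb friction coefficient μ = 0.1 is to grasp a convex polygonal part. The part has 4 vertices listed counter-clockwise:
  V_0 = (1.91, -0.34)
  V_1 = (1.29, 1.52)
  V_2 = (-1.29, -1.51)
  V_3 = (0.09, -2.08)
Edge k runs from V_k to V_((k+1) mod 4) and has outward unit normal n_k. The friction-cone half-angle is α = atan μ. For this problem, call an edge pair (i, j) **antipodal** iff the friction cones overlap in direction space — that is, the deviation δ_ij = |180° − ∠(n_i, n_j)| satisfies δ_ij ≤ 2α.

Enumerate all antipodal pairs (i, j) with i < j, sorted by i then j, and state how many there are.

α = atan 0.1 = 5.71°;  2α = 11.42°
n_0 = (+0.9487, +0.3162)
n_1 = (-0.7614, +0.6483)
n_2 = (-0.3818, -0.9243)
n_3 = (+0.6910, -0.7228)
  (0,1): δ = 58.85°  ·
  (0,2): δ = 49.12°  ·
  (0,3): δ = 115.28°  ·
  (1,2): δ = 72.03°  ·
  (1,3): δ = 5.87°  ✓
  (2,3): δ = 113.84°  ·
antipodal pairs: 1

count = 1; pairs: (1,3)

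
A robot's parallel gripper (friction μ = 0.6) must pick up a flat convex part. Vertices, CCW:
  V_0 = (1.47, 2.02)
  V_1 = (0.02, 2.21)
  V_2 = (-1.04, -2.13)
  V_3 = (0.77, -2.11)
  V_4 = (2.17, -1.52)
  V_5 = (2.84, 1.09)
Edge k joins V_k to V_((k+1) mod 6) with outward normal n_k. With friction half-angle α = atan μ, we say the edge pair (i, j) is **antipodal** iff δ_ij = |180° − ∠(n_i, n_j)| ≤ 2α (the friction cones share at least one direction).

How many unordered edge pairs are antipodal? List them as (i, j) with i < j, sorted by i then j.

α = atan 0.6 = 30.96°;  2α = 61.93°
n_0 = (+0.1299, +0.9915)
n_1 = (-0.9714, +0.2373)
n_2 = (+0.0110, -0.9999)
n_3 = (+0.3884, -0.9215)
n_4 = (+0.9686, -0.2486)
n_5 = (+0.5616, +0.8274)
  (0,1): δ = 96.26°  ·
  (0,2): δ = 8.10°  ✓
  (0,3): δ = 30.32°  ✓
  (0,4): δ = 83.07°  ·
  (0,5): δ = 153.30°  ·
  (1,2): δ = 75.64°  ·
  (1,3): δ = 53.42°  ✓
  (1,4): δ = 0.67°  ✓
  (1,5): δ = 69.56°  ·
  (2,3): δ = 157.78°  ·
  (2,4): δ = 105.03°  ·
  (2,5): δ = 34.80°  ✓
  (3,4): δ = 127.25°  ·
  (3,5): δ = 57.02°  ✓
  (4,5): δ = 109.77°  ·
antipodal pairs: 6

count = 6; pairs: (0,2), (0,3), (1,3), (1,4), (2,5), (3,5)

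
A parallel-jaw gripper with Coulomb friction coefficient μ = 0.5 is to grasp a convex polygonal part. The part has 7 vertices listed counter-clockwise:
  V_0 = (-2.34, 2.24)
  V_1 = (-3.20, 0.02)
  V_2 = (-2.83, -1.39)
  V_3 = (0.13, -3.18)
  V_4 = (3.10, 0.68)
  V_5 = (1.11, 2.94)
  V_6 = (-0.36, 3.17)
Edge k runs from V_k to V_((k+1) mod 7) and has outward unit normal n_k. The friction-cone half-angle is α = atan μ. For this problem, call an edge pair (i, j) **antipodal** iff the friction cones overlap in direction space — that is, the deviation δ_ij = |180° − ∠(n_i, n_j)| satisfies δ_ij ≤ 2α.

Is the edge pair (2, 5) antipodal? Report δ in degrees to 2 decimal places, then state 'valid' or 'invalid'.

δ = 22.27°, valid

α = atan 0.5 = 26.57°;  2α = 53.13°
edge 2: e_2 = (+2.96, -1.79);  n_2 = (-0.5175, -0.8557)
edge 5: e_5 = (-1.47, +0.23);  n_5 = (+0.1546, +0.9880)
∠(n_2, n_5) = 157.73°
δ = |180° − 157.73°| = 22.27°
22.27° ≤ 2α = 53.13°  →  valid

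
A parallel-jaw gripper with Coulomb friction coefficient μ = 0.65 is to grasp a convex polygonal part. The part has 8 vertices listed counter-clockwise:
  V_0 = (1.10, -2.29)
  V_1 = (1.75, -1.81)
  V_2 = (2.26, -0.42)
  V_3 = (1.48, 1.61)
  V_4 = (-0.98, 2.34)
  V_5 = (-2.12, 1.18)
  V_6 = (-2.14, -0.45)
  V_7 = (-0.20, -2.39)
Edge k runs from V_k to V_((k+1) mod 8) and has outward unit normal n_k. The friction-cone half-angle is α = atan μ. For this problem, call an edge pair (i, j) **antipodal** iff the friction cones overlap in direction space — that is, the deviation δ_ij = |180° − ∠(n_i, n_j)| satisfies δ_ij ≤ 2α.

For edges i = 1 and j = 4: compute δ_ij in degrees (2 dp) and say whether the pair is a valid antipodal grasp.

δ = 24.35°, valid

α = atan 0.65 = 33.02°;  2α = 66.05°
edge 1: e_1 = (+0.51, +1.39);  n_1 = (+0.9388, -0.3445)
edge 4: e_4 = (-1.14, -1.16);  n_4 = (-0.7132, +0.7009)
∠(n_1, n_4) = 155.65°
δ = |180° − 155.65°| = 24.35°
24.35° ≤ 2α = 66.05°  →  valid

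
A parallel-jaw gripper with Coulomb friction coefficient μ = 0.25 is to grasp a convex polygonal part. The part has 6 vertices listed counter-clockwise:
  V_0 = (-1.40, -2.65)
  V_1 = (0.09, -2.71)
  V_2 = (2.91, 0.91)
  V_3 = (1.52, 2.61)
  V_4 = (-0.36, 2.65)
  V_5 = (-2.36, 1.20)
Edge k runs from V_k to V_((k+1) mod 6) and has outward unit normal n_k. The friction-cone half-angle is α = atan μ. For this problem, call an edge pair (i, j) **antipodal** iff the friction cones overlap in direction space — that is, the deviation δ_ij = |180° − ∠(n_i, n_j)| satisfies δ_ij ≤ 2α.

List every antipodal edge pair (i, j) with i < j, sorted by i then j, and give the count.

count = 3; pairs: (0,3), (1,4), (2,5)

α = atan 0.25 = 14.04°;  2α = 28.07°
n_0 = (-0.0402, -0.9992)
n_1 = (+0.7889, -0.6145)
n_2 = (+0.7742, +0.6330)
n_3 = (+0.0213, +0.9998)
n_4 = (-0.5870, +0.8096)
n_5 = (-0.9703, -0.2419)
  (0,1): δ = 125.61°  ·
  (0,2): δ = 48.42°  ·
  (0,3): δ = 1.09°  ✓
  (0,4): δ = 38.25°  ·
  (0,5): δ = 106.31°  ·
  (1,2): δ = 102.81°  ·
  (1,3): δ = 53.30°  ·
  (1,4): δ = 16.14°  ✓
  (1,5): δ = 51.92°  ·
  (2,3): δ = 130.49°  ·
  (2,4): δ = 93.33°  ·
  (2,5): δ = 25.27°  ✓
  (3,4): δ = 142.84°  ·
  (3,5): δ = 74.78°  ·
  (4,5): δ = 111.94°  ·
antipodal pairs: 3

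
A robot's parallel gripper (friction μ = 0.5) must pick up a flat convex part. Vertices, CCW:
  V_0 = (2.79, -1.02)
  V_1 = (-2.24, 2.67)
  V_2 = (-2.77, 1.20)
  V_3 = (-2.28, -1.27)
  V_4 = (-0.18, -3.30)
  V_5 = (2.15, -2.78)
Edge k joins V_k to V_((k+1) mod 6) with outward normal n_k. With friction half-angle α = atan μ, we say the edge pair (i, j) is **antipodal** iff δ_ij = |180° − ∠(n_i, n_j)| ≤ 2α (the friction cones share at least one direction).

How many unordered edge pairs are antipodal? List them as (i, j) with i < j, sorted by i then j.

count = 5; pairs: (0,2), (0,3), (0,4), (1,5), (2,5)

α = atan 0.5 = 26.57°;  2α = 53.13°
n_0 = (+0.5915, +0.8063)
n_1 = (-0.9407, +0.3392)
n_2 = (-0.9809, -0.1946)
n_3 = (-0.6950, -0.7190)
n_4 = (+0.2178, -0.9760)
n_5 = (+0.9398, -0.3417)
  (0,1): δ = 73.56°  ·
  (0,2): δ = 42.52°  ✓
  (0,3): δ = 7.77°  ✓
  (0,4): δ = 48.84°  ✓
  (0,5): δ = 106.28°  ·
  (1,2): δ = 148.95°  ·
  (1,3): δ = 114.20°  ·
  (1,4): δ = 57.59°  ·
  (1,5): δ = 0.16°  ✓
  (2,3): δ = 145.25°  ·
  (2,4): δ = 88.64°  ·
  (2,5): δ = 31.20°  ✓
  (3,4): δ = 123.39°  ·
  (3,5): δ = 65.95°  ·
  (4,5): δ = 122.56°  ·
antipodal pairs: 5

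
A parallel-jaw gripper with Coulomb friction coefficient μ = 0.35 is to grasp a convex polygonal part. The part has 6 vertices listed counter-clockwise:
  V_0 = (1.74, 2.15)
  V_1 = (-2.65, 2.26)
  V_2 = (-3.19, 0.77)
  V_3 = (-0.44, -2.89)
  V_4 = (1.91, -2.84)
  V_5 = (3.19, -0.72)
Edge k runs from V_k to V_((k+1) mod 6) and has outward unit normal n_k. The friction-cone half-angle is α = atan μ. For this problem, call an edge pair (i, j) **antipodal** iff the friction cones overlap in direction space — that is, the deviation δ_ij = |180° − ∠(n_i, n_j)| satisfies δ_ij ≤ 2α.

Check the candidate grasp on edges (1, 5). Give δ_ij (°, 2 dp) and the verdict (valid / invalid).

δ = 46.73°, invalid

α = atan 0.35 = 19.29°;  2α = 38.58°
edge 1: e_1 = (-0.54, -1.49);  n_1 = (-0.9402, +0.3407)
edge 5: e_5 = (-1.45, +2.87);  n_5 = (+0.8926, +0.4509)
∠(n_1, n_5) = 133.27°
δ = |180° − 133.27°| = 46.73°
46.73° > 2α = 38.58°  →  invalid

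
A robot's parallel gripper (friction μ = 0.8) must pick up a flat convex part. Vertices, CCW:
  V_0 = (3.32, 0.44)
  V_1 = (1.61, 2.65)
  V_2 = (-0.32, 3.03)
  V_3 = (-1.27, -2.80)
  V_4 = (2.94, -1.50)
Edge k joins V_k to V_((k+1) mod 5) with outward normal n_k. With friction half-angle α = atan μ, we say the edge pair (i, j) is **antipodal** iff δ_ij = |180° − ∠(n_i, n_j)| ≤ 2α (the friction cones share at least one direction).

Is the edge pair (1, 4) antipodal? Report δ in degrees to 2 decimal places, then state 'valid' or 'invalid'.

δ = 90.06°, invalid

α = atan 0.8 = 38.66°;  2α = 77.32°
edge 1: e_1 = (-1.93, +0.38);  n_1 = (+0.1932, +0.9812)
edge 4: e_4 = (+0.38, +1.94);  n_4 = (+0.9814, -0.1922)
∠(n_1, n_4) = 89.94°
δ = |180° − 89.94°| = 90.06°
90.06° > 2α = 77.32°  →  invalid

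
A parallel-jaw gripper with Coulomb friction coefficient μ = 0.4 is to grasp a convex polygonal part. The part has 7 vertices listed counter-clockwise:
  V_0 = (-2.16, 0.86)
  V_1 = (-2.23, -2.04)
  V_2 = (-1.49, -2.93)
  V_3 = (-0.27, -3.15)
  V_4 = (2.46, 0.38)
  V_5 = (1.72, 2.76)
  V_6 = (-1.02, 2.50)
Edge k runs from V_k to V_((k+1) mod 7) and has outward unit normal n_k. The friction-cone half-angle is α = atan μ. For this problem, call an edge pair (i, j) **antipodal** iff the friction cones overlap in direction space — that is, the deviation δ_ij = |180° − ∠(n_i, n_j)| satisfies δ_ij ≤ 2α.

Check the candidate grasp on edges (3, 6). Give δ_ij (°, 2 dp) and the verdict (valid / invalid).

α = atan 0.4 = 21.80°;  2α = 43.60°
edge 3: e_3 = (+2.73, +3.53);  n_3 = (+0.7910, -0.6118)
edge 6: e_6 = (-1.14, -1.64);  n_6 = (-0.8211, +0.5708)
∠(n_3, n_6) = 177.09°
δ = |180° − 177.09°| = 2.91°
2.91° ≤ 2α = 43.60°  →  valid

δ = 2.91°, valid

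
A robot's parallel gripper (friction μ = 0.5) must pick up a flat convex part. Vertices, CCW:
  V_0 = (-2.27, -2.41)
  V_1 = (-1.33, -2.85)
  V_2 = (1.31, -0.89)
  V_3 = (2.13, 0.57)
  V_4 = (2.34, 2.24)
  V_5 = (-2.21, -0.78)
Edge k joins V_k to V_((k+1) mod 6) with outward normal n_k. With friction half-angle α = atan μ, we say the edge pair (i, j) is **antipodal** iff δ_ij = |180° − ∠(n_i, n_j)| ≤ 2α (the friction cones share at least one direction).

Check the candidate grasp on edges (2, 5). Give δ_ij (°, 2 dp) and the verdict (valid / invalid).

α = atan 0.5 = 26.57°;  2α = 53.13°
edge 2: e_2 = (+0.82, +1.46);  n_2 = (+0.8719, -0.4897)
edge 5: e_5 = (-0.06, -1.63);  n_5 = (-0.9993, +0.0368)
∠(n_2, n_5) = 152.79°
δ = |180° − 152.79°| = 27.21°
27.21° ≤ 2α = 53.13°  →  valid

δ = 27.21°, valid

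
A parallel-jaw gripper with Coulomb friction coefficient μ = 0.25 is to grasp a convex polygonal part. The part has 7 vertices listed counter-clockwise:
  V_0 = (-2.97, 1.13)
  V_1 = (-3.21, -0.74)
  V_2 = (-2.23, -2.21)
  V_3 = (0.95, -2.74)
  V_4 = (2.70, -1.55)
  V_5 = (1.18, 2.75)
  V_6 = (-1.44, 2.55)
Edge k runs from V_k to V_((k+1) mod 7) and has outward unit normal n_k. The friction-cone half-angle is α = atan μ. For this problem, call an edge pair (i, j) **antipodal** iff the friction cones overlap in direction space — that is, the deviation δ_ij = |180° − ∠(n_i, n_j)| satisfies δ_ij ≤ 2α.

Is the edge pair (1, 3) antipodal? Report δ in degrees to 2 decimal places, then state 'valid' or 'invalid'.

α = atan 0.25 = 14.04°;  2α = 28.07°
edge 1: e_1 = (+0.98, -1.47);  n_1 = (-0.8321, -0.5547)
edge 3: e_3 = (+1.75, +1.19);  n_3 = (+0.5623, -0.8269)
∠(n_1, n_3) = 90.53°
δ = |180° − 90.53°| = 89.47°
89.47° > 2α = 28.07°  →  invalid

δ = 89.47°, invalid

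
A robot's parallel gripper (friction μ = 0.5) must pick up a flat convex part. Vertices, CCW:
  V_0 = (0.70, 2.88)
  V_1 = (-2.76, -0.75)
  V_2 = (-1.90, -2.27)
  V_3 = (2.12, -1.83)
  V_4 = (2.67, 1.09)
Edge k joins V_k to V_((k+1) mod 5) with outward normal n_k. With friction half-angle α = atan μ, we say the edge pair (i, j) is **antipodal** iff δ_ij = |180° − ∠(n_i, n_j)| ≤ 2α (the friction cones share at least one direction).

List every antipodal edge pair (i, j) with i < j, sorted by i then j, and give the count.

α = atan 0.5 = 26.57°;  2α = 53.13°
n_0 = (-0.7239, +0.6900)
n_1 = (-0.8703, -0.4924)
n_2 = (+0.1088, -0.9941)
n_3 = (+0.9827, -0.1851)
n_4 = (+0.6725, +0.7401)
  (0,1): δ = 106.87°  ·
  (0,2): δ = 40.13°  ✓
  (0,3): δ = 32.96°  ✓
  (0,4): δ = 91.37°  ·
  (1,2): δ = 113.25°  ·
  (1,3): δ = 40.17°  ✓
  (1,4): δ = 18.24°  ✓
  (2,3): δ = 106.91°  ·
  (2,4): δ = 48.51°  ✓
  (3,4): δ = 121.59°  ·
antipodal pairs: 5

count = 5; pairs: (0,2), (0,3), (1,3), (1,4), (2,4)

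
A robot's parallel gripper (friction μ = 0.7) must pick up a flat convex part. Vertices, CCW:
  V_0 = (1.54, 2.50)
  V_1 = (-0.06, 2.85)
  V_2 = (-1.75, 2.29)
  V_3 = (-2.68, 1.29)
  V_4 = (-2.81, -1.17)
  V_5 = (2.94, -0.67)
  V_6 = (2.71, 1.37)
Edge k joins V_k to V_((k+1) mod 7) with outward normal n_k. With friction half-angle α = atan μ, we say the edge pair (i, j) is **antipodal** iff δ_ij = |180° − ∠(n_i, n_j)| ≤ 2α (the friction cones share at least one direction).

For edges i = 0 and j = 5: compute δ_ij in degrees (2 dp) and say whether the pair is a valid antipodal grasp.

α = atan 0.7 = 34.99°;  2α = 69.98°
edge 0: e_0 = (-1.60, +0.35);  n_0 = (+0.2137, +0.9769)
edge 5: e_5 = (-0.23, +2.04);  n_5 = (+0.9937, +0.1120)
∠(n_0, n_5) = 71.23°
δ = |180° − 71.23°| = 108.77°
108.77° > 2α = 69.98°  →  invalid

δ = 108.77°, invalid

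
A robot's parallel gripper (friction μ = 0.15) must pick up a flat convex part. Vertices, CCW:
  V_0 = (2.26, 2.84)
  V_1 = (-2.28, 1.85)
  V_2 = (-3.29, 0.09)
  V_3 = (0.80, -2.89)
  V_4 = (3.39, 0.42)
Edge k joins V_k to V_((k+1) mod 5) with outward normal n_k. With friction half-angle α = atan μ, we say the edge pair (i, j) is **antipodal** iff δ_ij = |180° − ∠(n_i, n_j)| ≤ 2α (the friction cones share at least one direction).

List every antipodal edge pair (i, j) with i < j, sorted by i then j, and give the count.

count = 1; pairs: (1,3)

α = atan 0.15 = 8.53°;  2α = 17.06°
n_0 = (-0.2131, +0.9770)
n_1 = (-0.8673, +0.4977)
n_2 = (-0.5889, -0.8082)
n_3 = (+0.7876, -0.6162)
n_4 = (+0.9061, +0.4231)
  (0,1): δ = 132.15°  ·
  (0,2): δ = 48.38°  ·
  (0,3): δ = 39.66°  ·
  (0,4): δ = 102.73°  ·
  (1,2): δ = 96.23°  ·
  (1,3): δ = 8.19°  ✓
  (1,4): δ = 54.88°  ·
  (2,3): δ = 91.97°  ·
  (2,4): δ = 28.89°  ·
  (3,4): δ = 116.93°  ·
antipodal pairs: 1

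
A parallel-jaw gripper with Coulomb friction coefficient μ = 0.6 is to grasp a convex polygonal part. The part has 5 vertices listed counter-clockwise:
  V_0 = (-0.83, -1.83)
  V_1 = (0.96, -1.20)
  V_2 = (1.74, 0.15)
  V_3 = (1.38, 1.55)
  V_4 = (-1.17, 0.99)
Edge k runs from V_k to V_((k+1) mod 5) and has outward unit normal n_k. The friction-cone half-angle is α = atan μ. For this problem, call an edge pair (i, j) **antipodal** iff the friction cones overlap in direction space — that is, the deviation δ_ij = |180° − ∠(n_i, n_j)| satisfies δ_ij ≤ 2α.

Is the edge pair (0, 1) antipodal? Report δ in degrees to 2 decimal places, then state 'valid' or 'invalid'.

α = atan 0.6 = 30.96°;  2α = 61.93°
edge 0: e_0 = (+1.79, +0.63);  n_0 = (+0.3320, -0.9433)
edge 1: e_1 = (+0.78, +1.35);  n_1 = (+0.8659, -0.5003)
∠(n_0, n_1) = 40.59°
δ = |180° − 40.59°| = 139.41°
139.41° > 2α = 61.93°  →  invalid

δ = 139.41°, invalid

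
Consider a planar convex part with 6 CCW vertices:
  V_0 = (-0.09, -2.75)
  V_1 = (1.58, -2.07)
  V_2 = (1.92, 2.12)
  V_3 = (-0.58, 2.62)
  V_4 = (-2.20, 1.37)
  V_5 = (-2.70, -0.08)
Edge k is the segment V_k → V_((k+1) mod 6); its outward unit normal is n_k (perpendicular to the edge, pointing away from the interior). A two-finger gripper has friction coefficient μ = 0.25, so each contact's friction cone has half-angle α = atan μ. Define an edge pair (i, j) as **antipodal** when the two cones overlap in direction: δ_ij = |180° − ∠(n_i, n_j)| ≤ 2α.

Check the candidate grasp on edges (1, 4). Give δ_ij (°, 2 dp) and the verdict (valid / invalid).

δ = 14.39°, valid

α = atan 0.25 = 14.04°;  2α = 28.07°
edge 1: e_1 = (+0.34, +4.19);  n_1 = (+0.9967, -0.0809)
edge 4: e_4 = (-0.50, -1.45);  n_4 = (-0.9454, +0.3260)
∠(n_1, n_4) = 165.61°
δ = |180° − 165.61°| = 14.39°
14.39° ≤ 2α = 28.07°  →  valid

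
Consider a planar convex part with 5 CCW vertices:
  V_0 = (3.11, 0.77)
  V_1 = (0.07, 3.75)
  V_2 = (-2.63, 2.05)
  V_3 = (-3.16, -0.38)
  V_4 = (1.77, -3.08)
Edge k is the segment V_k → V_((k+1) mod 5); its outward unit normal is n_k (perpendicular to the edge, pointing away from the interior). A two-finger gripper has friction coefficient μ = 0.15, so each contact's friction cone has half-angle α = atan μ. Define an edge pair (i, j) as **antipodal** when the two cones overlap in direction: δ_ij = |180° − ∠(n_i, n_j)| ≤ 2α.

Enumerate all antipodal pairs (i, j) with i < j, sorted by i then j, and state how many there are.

α = atan 0.15 = 8.53°;  2α = 17.06°
n_0 = (+0.7000, +0.7141)
n_1 = (-0.5328, +0.8462)
n_2 = (-0.9770, +0.2131)
n_3 = (-0.4803, -0.8771)
n_4 = (+0.9444, -0.3287)
  (0,1): δ = 103.38°  ·
  (0,2): δ = 57.87°  ·
  (0,3): δ = 15.72°  ✓
  (0,4): δ = 115.24°  ·
  (1,2): δ = 134.50°  ·
  (1,3): δ = 60.90°  ·
  (1,4): δ = 38.61°  ·
  (2,3): δ = 106.40°  ·
  (2,4): δ = 6.89°  ✓
  (3,4): δ = 80.48°  ·
antipodal pairs: 2

count = 2; pairs: (0,3), (2,4)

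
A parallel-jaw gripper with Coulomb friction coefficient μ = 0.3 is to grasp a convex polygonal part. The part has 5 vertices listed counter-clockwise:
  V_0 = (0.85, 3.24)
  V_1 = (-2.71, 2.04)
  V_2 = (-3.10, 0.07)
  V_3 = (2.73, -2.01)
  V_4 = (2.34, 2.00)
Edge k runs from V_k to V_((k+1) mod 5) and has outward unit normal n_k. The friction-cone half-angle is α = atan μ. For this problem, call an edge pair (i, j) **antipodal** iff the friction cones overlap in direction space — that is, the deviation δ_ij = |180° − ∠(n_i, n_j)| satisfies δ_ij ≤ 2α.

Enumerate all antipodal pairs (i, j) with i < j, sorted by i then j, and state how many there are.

count = 2; pairs: (1,3), (2,4)

α = atan 0.3 = 16.70°;  2α = 33.40°
n_0 = (-0.3194, +0.9476)
n_1 = (-0.9810, +0.1942)
n_2 = (-0.3360, -0.9419)
n_3 = (+0.9953, +0.0968)
n_4 = (+0.6397, +0.7686)
  (0,1): δ = 119.83°  ·
  (0,2): δ = 38.26°  ·
  (0,3): δ = 76.93°  ·
  (0,4): δ = 121.60°  ·
  (1,2): δ = 98.44°  ·
  (1,3): δ = 16.75°  ✓
  (1,4): δ = 61.43°  ·
  (2,3): δ = 64.81°  ·
  (2,4): δ = 20.13°  ✓
  (3,4): δ = 135.32°  ·
antipodal pairs: 2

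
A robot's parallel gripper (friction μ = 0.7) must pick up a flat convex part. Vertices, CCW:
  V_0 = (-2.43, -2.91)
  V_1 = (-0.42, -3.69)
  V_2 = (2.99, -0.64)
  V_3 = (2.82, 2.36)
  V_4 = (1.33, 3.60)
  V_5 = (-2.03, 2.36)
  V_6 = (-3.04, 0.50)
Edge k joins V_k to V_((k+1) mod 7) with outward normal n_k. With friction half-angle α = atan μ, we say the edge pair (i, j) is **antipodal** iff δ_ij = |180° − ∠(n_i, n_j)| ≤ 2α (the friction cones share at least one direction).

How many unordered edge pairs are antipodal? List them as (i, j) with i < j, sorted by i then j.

α = atan 0.7 = 34.99°;  2α = 69.98°
n_0 = (-0.3618, -0.9323)
n_1 = (+0.6667, -0.7454)
n_2 = (+0.9984, +0.0566)
n_3 = (+0.6397, +0.7686)
n_4 = (-0.3462, +0.9382)
n_5 = (-0.8788, +0.4772)
n_6 = (-0.9844, -0.1761)
  (0,1): δ = 116.98°  ·
  (0,2): δ = 65.55°  ✓
  (0,3): δ = 18.56°  ✓
  (0,4): δ = 41.47°  ✓
  (0,5): δ = 82.71°  ·
  (0,6): δ = 121.35°  ·
  (1,2): δ = 128.57°  ·
  (1,3): δ = 81.58°  ·
  (1,4): δ = 21.55°  ✓
  (1,5): δ = 19.69°  ✓
  (1,6): δ = 58.33°  ✓
  (2,3): δ = 133.01°  ·
  (2,4): δ = 72.99°  ·
  (2,5): δ = 31.75°  ✓
  (2,6): δ = 6.90°  ✓
  (3,4): δ = 119.98°  ·
  (3,5): δ = 78.73°  ·
  (3,6): δ = 40.09°  ✓
  (4,5): δ = 138.76°  ·
  (4,6): δ = 100.11°  ·
  (5,6): δ = 141.36°  ·
antipodal pairs: 9

count = 9; pairs: (0,2), (0,3), (0,4), (1,4), (1,5), (1,6), (2,5), (2,6), (3,6)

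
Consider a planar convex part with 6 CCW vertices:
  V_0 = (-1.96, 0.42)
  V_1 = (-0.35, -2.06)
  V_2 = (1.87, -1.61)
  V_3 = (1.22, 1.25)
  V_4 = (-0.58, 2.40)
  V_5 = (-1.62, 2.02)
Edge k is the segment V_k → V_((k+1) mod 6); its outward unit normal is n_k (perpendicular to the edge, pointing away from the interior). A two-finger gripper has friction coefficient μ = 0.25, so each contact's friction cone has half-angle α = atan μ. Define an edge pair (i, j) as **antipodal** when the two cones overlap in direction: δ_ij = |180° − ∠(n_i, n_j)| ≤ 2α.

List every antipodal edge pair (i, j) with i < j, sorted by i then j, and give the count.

count = 4; pairs: (0,2), (0,3), (1,4), (2,5)

α = atan 0.25 = 14.04°;  2α = 28.07°
n_0 = (-0.8388, -0.5445)
n_1 = (+0.1987, -0.9801)
n_2 = (+0.9751, +0.2216)
n_3 = (+0.5384, +0.8427)
n_4 = (-0.3432, +0.9393)
n_5 = (-0.9782, +0.2079)
  (0,1): δ = 111.53°  ·
  (0,2): δ = 20.19°  ✓
  (0,3): δ = 24.43°  ✓
  (0,4): δ = 77.08°  ·
  (0,5): δ = 135.01°  ·
  (1,2): δ = 88.65°  ·
  (1,3): δ = 44.03°  ·
  (1,4): δ = 8.61°  ✓
  (1,5): δ = 66.54°  ·
  (2,3): δ = 135.38°  ·
  (2,4): δ = 82.73°  ·
  (2,5): δ = 24.80°  ✓
  (3,4): δ = 127.35°  ·
  (3,5): δ = 69.42°  ·
  (4,5): δ = 122.07°  ·
antipodal pairs: 4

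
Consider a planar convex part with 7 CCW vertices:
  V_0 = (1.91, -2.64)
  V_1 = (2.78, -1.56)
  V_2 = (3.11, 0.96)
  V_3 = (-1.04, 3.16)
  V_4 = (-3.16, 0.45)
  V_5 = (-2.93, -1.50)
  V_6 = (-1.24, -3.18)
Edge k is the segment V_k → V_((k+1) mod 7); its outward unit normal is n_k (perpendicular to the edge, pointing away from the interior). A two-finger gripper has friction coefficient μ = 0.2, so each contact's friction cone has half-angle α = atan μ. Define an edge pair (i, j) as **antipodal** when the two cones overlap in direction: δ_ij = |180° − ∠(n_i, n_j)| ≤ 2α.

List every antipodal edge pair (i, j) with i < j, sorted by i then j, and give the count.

α = atan 0.2 = 11.31°;  2α = 22.62°
n_0 = (+0.7788, -0.6273)
n_1 = (+0.9915, -0.1298)
n_2 = (+0.4684, +0.8835)
n_3 = (-0.7876, +0.6162)
n_4 = (-0.9931, -0.1171)
n_5 = (-0.7050, -0.7092)
n_6 = (+0.1690, -0.9856)
  (0,1): δ = 148.61°  ·
  (0,2): δ = 79.08°  ·
  (0,3): δ = 0.82°  ✓
  (0,4): δ = 45.58°  ·
  (0,5): δ = 84.02°  ·
  (0,6): δ = 138.58°  ·
  (1,2): δ = 110.47°  ·
  (1,3): δ = 30.58°  ·
  (1,4): δ = 14.19°  ✓
  (1,5): δ = 52.63°  ·
  (1,6): δ = 107.19°  ·
  (2,3): δ = 100.11°  ·
  (2,4): δ = 55.34°  ·
  (2,5): δ = 16.90°  ✓
  (2,6): δ = 37.66°  ·
  (3,4): δ = 135.24°  ·
  (3,5): δ = 96.79°  ·
  (3,6): δ = 42.24°  ·
  (4,5): δ = 141.56°  ·
  (4,6): δ = 87.00°  ·
  (5,6): δ = 125.44°  ·
antipodal pairs: 3

count = 3; pairs: (0,3), (1,4), (2,5)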